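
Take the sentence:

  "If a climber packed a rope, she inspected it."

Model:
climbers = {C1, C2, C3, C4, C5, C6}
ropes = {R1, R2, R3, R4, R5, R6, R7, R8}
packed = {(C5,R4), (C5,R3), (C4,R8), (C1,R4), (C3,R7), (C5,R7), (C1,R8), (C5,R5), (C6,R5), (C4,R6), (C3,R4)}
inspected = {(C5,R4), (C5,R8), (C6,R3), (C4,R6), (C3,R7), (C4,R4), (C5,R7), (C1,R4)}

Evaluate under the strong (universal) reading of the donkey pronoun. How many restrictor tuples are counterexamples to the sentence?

6

"it" takes "a rope" as antecedent — a donkey pronoun bound across the clause boundary.
Strong reading: for every (c,r) with packed(c,r), inspected(c,r).
Restrictor pairs: (C1,R4) ✓  (C1,R8) ✗  (C3,R4) ✗  (C3,R7) ✓  (C4,R6) ✓  (C4,R8) ✗  (C5,R3) ✗  (C5,R4) ✓  (C5,R5) ✗  (C5,R7) ✓  (C6,R5) ✗
Counterexamples (restrictor pairs failing the scope): 6.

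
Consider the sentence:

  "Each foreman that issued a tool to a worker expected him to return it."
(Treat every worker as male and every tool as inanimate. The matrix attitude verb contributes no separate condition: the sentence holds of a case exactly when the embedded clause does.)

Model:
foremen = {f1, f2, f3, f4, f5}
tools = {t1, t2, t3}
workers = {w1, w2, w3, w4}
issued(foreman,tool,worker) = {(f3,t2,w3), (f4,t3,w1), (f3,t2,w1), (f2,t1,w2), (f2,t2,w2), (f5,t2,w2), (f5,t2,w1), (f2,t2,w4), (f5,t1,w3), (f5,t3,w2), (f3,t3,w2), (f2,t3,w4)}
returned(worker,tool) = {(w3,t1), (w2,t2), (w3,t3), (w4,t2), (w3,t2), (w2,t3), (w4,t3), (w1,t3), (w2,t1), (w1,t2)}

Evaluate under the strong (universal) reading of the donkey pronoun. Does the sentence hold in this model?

True

"him" takes "a worker" as antecedent and "it" takes "a tool"; both are donkey pronouns co-varying with the restrictor.
Strong reading: for every (f,t,w) with issued(f,t,w), returned(w,t).
Restrictor triples: (f2,t1,w2)→returned(w2,t1) ✓  (f2,t2,w2)→returned(w2,t2) ✓  (f2,t2,w4)→returned(w4,t2) ✓  (f2,t3,w4)→returned(w4,t3) ✓  (f3,t2,w1)→returned(w1,t2) ✓  (f3,t2,w3)→returned(w3,t2) ✓  (f3,t3,w2)→returned(w2,t3) ✓  (f4,t3,w1)→returned(w1,t3) ✓  (f5,t1,w3)→returned(w3,t1) ✓  (f5,t2,w1)→returned(w1,t2) ✓  (f5,t2,w2)→returned(w2,t2) ✓  (f5,t3,w2)→returned(w2,t3) ✓
Every restrictor triple satisfies the scope.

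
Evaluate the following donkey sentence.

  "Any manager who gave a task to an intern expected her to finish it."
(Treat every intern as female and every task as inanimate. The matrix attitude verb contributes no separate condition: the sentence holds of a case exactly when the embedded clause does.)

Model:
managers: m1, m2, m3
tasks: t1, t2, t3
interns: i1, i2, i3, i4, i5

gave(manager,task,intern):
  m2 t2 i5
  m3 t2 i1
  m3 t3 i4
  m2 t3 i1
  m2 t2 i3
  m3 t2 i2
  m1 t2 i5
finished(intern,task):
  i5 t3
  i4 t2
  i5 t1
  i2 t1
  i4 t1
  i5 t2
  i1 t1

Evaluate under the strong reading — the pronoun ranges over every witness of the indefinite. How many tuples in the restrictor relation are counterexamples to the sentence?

"her" takes "an intern" as antecedent and "it" takes "a task"; both are donkey pronouns co-varying with the restrictor.
Strong reading: for every (m,t,i) with gave(m,t,i), finished(i,t).
Restrictor triples: (m1,t2,i5)→finished(i5,t2) ✓  (m2,t2,i3)→finished(i3,t2) ✗  (m2,t2,i5)→finished(i5,t2) ✓  (m2,t3,i1)→finished(i1,t3) ✗  (m3,t2,i1)→finished(i1,t2) ✗  (m3,t2,i2)→finished(i2,t2) ✗  (m3,t3,i4)→finished(i4,t3) ✗
Counterexamples (restrictor triples failing the scope): 5.

5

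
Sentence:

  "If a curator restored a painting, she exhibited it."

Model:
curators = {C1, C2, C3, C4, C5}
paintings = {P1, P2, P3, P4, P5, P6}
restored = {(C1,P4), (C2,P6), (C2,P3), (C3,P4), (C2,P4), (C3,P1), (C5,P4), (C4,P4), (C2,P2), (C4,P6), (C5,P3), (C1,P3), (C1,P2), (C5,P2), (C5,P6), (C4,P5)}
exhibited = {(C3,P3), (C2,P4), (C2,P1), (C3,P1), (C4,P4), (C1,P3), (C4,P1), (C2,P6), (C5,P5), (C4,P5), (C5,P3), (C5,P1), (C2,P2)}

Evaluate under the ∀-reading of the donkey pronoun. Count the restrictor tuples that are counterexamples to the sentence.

"it" takes "a painting" as antecedent — a donkey pronoun bound across the clause boundary.
Strong reading: for every (c,p) with restored(c,p), exhibited(c,p).
Restrictor pairs: (C1,P2) ✗  (C1,P3) ✓  (C1,P4) ✗  (C2,P2) ✓  (C2,P3) ✗  (C2,P4) ✓  (C2,P6) ✓  (C3,P1) ✓  (C3,P4) ✗  (C4,P4) ✓  (C4,P5) ✓  (C4,P6) ✗  (C5,P2) ✗  (C5,P3) ✓  (C5,P4) ✗  (C5,P6) ✗
Counterexamples (restrictor pairs failing the scope): 8.

8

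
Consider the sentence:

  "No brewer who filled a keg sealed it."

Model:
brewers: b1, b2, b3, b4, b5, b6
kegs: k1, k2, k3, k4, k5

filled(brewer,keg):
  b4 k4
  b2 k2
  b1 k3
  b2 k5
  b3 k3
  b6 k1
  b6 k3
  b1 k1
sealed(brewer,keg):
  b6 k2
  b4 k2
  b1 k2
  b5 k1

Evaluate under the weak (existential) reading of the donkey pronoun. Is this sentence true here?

True

"it" takes "a keg" as antecedent — a donkey pronoun bound across the clause boundary.
Truth condition: for no (b,k) with filled(b,k) does sealed(b,k) hold.
Restrictor pairs — does the scope hold? (b1,k1):fails  (b1,k3):fails  (b2,k2):fails  (b2,k5):fails  (b3,k3):fails  (b4,k4):fails  (b6,k1):fails  (b6,k3):fails
Scope holds for no restrictor pair, so the sentence is true.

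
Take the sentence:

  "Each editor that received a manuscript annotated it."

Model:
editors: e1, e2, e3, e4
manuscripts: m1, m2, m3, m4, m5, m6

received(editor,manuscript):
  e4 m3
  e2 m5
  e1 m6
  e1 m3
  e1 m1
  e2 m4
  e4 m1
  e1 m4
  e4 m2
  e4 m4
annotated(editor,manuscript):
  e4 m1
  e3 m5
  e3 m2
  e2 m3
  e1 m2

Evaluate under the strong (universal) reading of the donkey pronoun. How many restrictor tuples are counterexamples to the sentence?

9

"it" takes "a manuscript" as antecedent — a donkey pronoun bound across the clause boundary.
Strong reading: for every (e,m) with received(e,m), annotated(e,m).
Restrictor pairs: (e1,m1) ✗  (e1,m3) ✗  (e1,m4) ✗  (e1,m6) ✗  (e2,m4) ✗  (e2,m5) ✗  (e4,m1) ✓  (e4,m2) ✗  (e4,m3) ✗  (e4,m4) ✗
Counterexamples (restrictor pairs failing the scope): 9.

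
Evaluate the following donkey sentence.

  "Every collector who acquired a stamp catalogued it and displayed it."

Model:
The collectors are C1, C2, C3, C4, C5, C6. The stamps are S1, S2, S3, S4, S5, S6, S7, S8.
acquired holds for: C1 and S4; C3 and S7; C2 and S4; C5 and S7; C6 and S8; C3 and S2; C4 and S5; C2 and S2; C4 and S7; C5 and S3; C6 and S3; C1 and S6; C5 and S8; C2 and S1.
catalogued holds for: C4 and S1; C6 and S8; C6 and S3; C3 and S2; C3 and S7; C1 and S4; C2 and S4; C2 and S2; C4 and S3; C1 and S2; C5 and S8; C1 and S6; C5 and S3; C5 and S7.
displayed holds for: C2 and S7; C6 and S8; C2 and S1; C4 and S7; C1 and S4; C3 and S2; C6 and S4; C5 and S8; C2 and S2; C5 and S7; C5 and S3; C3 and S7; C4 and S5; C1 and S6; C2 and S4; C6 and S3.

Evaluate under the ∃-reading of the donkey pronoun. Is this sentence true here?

False

"it" takes "a stamp" as antecedent — a donkey pronoun bound across the clause boundary.
Weak reading: every collector c with some acquired-stamp has at least one acquired-stamp s such that catalogued(c,s) ∧ displayed(c,s).
Per collector: C1:✓  C2:✓  C3:✓  C4:✗  C5:✓  C6:✓
C4 has no witness among its acquired-stamps.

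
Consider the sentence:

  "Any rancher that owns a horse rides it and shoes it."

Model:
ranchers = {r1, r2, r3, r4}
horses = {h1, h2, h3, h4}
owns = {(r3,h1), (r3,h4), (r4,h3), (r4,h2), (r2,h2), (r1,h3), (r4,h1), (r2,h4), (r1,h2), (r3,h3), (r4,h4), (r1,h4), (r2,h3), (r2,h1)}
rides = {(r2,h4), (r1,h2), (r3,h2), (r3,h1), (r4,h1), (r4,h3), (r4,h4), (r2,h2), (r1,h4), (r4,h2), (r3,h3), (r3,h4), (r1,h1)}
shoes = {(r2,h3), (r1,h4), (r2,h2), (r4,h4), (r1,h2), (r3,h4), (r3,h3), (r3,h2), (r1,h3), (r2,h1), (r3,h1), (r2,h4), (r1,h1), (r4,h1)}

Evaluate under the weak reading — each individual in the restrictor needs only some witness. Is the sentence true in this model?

"it" takes "a horse" as antecedent — a donkey pronoun bound across the clause boundary.
Weak reading: every rancher r with some owns-horse has at least one owns-horse h such that rides(r,h) ∧ shoes(r,h).
Per rancher: r1:✓  r2:✓  r3:✓  r4:✓
Every rancher in the restrictor has a witness.

True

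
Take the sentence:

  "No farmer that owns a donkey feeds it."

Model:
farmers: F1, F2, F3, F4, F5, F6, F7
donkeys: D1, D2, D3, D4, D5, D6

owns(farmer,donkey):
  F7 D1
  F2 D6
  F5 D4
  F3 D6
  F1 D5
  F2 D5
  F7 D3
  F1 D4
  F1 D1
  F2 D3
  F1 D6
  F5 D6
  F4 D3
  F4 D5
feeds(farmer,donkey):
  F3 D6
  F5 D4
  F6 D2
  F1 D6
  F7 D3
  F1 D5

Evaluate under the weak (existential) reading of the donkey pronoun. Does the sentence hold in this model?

"it" takes "a donkey" as antecedent — a donkey pronoun bound across the clause boundary.
Truth condition: for no (f,d) with owns(f,d) does feeds(f,d) hold.
Restrictor pairs — does the scope hold? (F1,D1):fails  (F1,D4):fails  (F1,D5):holds  (F1,D6):holds  (F2,D3):fails  (F2,D5):fails  (F2,D6):fails  (F3,D6):holds  (F4,D3):fails  (F4,D5):fails  (F5,D4):holds  (F5,D6):fails  (F7,D1):fails  (F7,D3):holds
Scope holds for 5 pair(s), so the sentence is false.

False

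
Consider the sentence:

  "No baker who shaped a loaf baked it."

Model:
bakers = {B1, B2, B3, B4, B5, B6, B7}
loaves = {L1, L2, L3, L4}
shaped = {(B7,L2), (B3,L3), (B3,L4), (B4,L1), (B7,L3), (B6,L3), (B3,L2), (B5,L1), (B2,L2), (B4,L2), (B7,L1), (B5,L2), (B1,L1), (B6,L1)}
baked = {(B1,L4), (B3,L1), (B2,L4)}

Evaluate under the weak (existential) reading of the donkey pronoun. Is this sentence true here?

True

"it" takes "a loaf" as antecedent — a donkey pronoun bound across the clause boundary.
Truth condition: for no (b,l) with shaped(b,l) does baked(b,l) hold.
Restrictor pairs — does the scope hold? (B1,L1):fails  (B2,L2):fails  (B3,L2):fails  (B3,L3):fails  (B3,L4):fails  (B4,L1):fails  (B4,L2):fails  (B5,L1):fails  (B5,L2):fails  (B6,L1):fails  (B6,L3):fails  (B7,L1):fails  (B7,L2):fails  (B7,L3):fails
Scope holds for no restrictor pair, so the sentence is true.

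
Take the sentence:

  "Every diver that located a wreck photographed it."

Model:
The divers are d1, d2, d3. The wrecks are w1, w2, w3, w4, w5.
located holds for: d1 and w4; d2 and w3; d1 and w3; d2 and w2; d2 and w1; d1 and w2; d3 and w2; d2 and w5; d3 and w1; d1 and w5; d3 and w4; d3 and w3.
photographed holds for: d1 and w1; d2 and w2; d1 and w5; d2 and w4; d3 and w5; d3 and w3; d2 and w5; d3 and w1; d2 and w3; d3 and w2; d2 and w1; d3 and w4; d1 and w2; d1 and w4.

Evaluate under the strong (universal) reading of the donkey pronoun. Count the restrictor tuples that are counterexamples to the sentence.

"it" takes "a wreck" as antecedent — a donkey pronoun bound across the clause boundary.
Strong reading: for every (d,w) with located(d,w), photographed(d,w).
Restrictor pairs: (d1,w2) ✓  (d1,w3) ✗  (d1,w4) ✓  (d1,w5) ✓  (d2,w1) ✓  (d2,w2) ✓  (d2,w3) ✓  (d2,w5) ✓  (d3,w1) ✓  (d3,w2) ✓  (d3,w3) ✓  (d3,w4) ✓
Counterexamples (restrictor pairs failing the scope): 1.

1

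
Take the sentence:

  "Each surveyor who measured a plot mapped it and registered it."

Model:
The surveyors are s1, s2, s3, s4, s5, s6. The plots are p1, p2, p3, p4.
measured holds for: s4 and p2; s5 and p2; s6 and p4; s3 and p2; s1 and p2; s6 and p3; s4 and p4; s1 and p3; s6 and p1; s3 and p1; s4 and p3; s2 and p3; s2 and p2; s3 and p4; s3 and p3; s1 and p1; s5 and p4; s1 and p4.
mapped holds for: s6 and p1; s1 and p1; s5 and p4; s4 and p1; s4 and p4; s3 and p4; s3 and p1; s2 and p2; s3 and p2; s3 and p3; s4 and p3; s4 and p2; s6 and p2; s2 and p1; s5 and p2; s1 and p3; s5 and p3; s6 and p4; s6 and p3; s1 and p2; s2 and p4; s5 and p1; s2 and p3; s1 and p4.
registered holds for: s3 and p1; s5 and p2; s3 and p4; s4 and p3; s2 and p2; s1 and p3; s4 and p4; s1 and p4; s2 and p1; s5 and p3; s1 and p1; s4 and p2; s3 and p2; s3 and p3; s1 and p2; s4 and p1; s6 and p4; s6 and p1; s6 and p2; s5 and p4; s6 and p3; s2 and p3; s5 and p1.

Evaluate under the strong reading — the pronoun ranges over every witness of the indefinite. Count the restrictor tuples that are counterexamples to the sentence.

"it" takes "a plot" as antecedent — a donkey pronoun bound across the clause boundary.
Strong reading: for every (s,p) with measured(s,p), mapped(s,p) ∧ registered(s,p).
Restrictor pairs: (s1,p1) ✓  (s1,p2) ✓  (s1,p3) ✓  (s1,p4) ✓  (s2,p2) ✓  (s2,p3) ✓  (s3,p1) ✓  (s3,p2) ✓  (s3,p3) ✓  (s3,p4) ✓  (s4,p2) ✓  (s4,p3) ✓  (s4,p4) ✓  (s5,p2) ✓  (s5,p4) ✓  (s6,p1) ✓  (s6,p3) ✓  (s6,p4) ✓
Counterexamples (restrictor pairs failing the scope): 0.

0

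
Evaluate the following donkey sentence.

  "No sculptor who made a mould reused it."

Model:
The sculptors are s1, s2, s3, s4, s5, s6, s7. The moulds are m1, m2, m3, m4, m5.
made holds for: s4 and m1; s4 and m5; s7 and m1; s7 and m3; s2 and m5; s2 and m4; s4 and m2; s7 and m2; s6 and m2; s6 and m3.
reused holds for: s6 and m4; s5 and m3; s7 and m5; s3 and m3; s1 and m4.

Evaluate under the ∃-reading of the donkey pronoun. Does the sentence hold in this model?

True

"it" takes "a mould" as antecedent — a donkey pronoun bound across the clause boundary.
Truth condition: for no (s,m) with made(s,m) does reused(s,m) hold.
Restrictor pairs — does the scope hold? (s2,m4):fails  (s2,m5):fails  (s4,m1):fails  (s4,m2):fails  (s4,m5):fails  (s6,m2):fails  (s6,m3):fails  (s7,m1):fails  (s7,m2):fails  (s7,m3):fails
Scope holds for no restrictor pair, so the sentence is true.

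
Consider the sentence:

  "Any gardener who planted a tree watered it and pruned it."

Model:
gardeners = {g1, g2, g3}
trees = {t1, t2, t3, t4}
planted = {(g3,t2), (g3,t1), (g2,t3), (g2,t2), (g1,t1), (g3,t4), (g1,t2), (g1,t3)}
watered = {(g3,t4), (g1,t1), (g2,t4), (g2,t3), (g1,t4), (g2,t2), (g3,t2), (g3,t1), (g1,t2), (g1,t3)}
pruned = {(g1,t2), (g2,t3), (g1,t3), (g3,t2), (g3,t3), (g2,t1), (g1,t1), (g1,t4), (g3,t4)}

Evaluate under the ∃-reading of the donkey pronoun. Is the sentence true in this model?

"it" takes "a tree" as antecedent — a donkey pronoun bound across the clause boundary.
Weak reading: every gardener g with some planted-tree has at least one planted-tree t such that watered(g,t) ∧ pruned(g,t).
Per gardener: g1:✓  g2:✓  g3:✓
Every gardener in the restrictor has a witness.

True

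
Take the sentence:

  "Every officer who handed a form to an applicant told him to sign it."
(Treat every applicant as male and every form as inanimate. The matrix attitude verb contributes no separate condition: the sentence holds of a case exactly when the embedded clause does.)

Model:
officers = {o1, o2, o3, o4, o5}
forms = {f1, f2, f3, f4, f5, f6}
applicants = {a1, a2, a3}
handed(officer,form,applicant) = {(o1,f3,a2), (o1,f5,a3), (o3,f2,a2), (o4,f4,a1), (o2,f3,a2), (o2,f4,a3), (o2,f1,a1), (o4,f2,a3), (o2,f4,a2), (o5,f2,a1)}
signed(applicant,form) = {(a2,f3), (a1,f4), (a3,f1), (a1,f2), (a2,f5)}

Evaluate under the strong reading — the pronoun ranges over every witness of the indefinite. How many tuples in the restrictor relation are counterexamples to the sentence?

6

"him" takes "an applicant" as antecedent and "it" takes "a form"; both are donkey pronouns co-varying with the restrictor.
Strong reading: for every (o,f,a) with handed(o,f,a), signed(a,f).
Restrictor triples: (o1,f3,a2)→signed(a2,f3) ✓  (o1,f5,a3)→signed(a3,f5) ✗  (o2,f1,a1)→signed(a1,f1) ✗  (o2,f3,a2)→signed(a2,f3) ✓  (o2,f4,a2)→signed(a2,f4) ✗  (o2,f4,a3)→signed(a3,f4) ✗  (o3,f2,a2)→signed(a2,f2) ✗  (o4,f2,a3)→signed(a3,f2) ✗  (o4,f4,a1)→signed(a1,f4) ✓  (o5,f2,a1)→signed(a1,f2) ✓
Counterexamples (restrictor triples failing the scope): 6.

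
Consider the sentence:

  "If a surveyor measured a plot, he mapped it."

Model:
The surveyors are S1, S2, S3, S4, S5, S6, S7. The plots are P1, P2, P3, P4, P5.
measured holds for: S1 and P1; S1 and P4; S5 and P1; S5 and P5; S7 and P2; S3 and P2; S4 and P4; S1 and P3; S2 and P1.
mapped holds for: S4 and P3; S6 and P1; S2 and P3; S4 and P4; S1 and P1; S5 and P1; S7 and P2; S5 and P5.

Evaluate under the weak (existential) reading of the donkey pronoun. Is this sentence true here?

"it" takes "a plot" as antecedent — a donkey pronoun bound across the clause boundary.
Weak reading: every surveyor s with some measured-plot has at least one measured-plot p such that mapped(s,p).
Per surveyor: S1:✓  S2:✗  S3:✗  S4:✓  S5:✓  S7:✓
S2 has no witness among its measured-plots.

False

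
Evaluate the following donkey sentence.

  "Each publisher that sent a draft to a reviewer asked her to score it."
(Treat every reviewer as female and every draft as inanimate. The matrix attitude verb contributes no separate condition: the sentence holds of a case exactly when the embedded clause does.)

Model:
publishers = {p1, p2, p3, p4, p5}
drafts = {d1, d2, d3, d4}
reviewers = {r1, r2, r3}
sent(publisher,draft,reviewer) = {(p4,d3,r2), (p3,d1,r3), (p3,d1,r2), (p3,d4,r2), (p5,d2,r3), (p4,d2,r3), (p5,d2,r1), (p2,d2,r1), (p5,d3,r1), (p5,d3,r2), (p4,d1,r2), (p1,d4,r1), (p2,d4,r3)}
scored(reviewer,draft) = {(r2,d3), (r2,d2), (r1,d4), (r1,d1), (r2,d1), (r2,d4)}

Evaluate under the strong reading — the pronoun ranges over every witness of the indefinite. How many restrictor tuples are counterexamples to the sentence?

7

"her" takes "a reviewer" as antecedent and "it" takes "a draft"; both are donkey pronouns co-varying with the restrictor.
Strong reading: for every (p,d,r) with sent(p,d,r), scored(r,d).
Restrictor triples: (p1,d4,r1)→scored(r1,d4) ✓  (p2,d2,r1)→scored(r1,d2) ✗  (p2,d4,r3)→scored(r3,d4) ✗  (p3,d1,r2)→scored(r2,d1) ✓  (p3,d1,r3)→scored(r3,d1) ✗  (p3,d4,r2)→scored(r2,d4) ✓  (p4,d1,r2)→scored(r2,d1) ✓  (p4,d2,r3)→scored(r3,d2) ✗  (p4,d3,r2)→scored(r2,d3) ✓  (p5,d2,r1)→scored(r1,d2) ✗  (p5,d2,r3)→scored(r3,d2) ✗  (p5,d3,r1)→scored(r1,d3) ✗  (p5,d3,r2)→scored(r2,d3) ✓
Counterexamples (restrictor triples failing the scope): 7.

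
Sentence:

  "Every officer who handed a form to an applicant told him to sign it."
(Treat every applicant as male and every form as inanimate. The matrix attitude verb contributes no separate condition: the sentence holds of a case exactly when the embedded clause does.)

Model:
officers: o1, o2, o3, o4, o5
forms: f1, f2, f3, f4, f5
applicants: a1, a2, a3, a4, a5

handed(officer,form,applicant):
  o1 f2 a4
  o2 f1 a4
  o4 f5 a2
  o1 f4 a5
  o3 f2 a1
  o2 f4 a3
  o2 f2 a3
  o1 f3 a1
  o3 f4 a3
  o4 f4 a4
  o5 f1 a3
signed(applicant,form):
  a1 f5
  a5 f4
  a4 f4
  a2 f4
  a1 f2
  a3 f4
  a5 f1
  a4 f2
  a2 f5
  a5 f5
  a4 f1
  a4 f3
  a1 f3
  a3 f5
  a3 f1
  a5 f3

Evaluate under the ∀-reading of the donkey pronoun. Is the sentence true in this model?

False

"him" takes "an applicant" as antecedent and "it" takes "a form"; both are donkey pronouns co-varying with the restrictor.
Strong reading: for every (o,f,a) with handed(o,f,a), signed(a,f).
Restrictor triples: (o1,f2,a4)→signed(a4,f2) ✓  (o1,f3,a1)→signed(a1,f3) ✓  (o1,f4,a5)→signed(a5,f4) ✓  (o2,f1,a4)→signed(a4,f1) ✓  (o2,f2,a3)→signed(a3,f2) ✗  (o2,f4,a3)→signed(a3,f4) ✓  (o3,f2,a1)→signed(a1,f2) ✓  (o3,f4,a3)→signed(a3,f4) ✓  (o4,f4,a4)→signed(a4,f4) ✓  (o4,f5,a2)→signed(a2,f5) ✓  (o5,f1,a3)→signed(a3,f1) ✓
Counterexample: (o2,f2,a3) — signed(a3,f2) does not hold.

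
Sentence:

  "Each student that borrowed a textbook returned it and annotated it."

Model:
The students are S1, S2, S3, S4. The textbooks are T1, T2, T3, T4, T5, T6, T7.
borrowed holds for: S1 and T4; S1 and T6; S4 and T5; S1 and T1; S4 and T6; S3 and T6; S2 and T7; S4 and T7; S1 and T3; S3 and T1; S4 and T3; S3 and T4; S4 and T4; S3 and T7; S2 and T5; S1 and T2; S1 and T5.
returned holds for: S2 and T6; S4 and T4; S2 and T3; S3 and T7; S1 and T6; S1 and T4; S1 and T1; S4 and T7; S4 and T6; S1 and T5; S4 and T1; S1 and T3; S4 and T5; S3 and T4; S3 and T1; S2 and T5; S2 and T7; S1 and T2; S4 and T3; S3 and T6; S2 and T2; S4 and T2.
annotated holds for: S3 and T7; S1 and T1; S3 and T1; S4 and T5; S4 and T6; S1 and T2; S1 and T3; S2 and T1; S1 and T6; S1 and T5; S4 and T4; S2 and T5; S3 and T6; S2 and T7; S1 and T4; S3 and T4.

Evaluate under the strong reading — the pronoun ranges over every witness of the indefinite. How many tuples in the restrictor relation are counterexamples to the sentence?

"it" takes "a textbook" as antecedent — a donkey pronoun bound across the clause boundary.
Strong reading: for every (s,t) with borrowed(s,t), returned(s,t) ∧ annotated(s,t).
Restrictor pairs: (S1,T1) ✓  (S1,T2) ✓  (S1,T3) ✓  (S1,T4) ✓  (S1,T5) ✓  (S1,T6) ✓  (S2,T5) ✓  (S2,T7) ✓  (S3,T1) ✓  (S3,T4) ✓  (S3,T6) ✓  (S3,T7) ✓  (S4,T3) ✗  (S4,T4) ✓  (S4,T5) ✓  (S4,T6) ✓  (S4,T7) ✗
Counterexamples (restrictor pairs failing the scope): 2.

2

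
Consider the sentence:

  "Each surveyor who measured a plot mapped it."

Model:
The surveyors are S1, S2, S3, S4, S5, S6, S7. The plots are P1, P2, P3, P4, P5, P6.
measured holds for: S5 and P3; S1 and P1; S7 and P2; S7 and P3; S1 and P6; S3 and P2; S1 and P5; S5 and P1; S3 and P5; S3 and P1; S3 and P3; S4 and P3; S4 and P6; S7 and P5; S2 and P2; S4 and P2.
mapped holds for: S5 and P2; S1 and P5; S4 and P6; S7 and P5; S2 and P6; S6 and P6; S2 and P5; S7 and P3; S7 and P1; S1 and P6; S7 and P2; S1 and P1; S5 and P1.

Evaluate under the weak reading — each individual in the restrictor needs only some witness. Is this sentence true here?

"it" takes "a plot" as antecedent — a donkey pronoun bound across the clause boundary.
Weak reading: every surveyor s with some measured-plot has at least one measured-plot p such that mapped(s,p).
Per surveyor: S1:✓  S2:✗  S3:✗  S4:✓  S5:✓  S7:✓
S2 has no witness among its measured-plots.

False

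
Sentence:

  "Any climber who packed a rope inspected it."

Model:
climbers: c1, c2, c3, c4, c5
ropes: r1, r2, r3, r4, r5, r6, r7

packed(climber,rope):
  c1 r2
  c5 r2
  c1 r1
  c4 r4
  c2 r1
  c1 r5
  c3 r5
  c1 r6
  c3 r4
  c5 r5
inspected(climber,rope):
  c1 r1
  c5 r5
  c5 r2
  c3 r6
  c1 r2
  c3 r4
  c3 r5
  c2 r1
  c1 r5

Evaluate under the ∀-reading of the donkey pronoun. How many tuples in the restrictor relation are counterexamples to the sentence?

2

"it" takes "a rope" as antecedent — a donkey pronoun bound across the clause boundary.
Strong reading: for every (c,r) with packed(c,r), inspected(c,r).
Restrictor pairs: (c1,r1) ✓  (c1,r2) ✓  (c1,r5) ✓  (c1,r6) ✗  (c2,r1) ✓  (c3,r4) ✓  (c3,r5) ✓  (c4,r4) ✗  (c5,r2) ✓  (c5,r5) ✓
Counterexamples (restrictor pairs failing the scope): 2.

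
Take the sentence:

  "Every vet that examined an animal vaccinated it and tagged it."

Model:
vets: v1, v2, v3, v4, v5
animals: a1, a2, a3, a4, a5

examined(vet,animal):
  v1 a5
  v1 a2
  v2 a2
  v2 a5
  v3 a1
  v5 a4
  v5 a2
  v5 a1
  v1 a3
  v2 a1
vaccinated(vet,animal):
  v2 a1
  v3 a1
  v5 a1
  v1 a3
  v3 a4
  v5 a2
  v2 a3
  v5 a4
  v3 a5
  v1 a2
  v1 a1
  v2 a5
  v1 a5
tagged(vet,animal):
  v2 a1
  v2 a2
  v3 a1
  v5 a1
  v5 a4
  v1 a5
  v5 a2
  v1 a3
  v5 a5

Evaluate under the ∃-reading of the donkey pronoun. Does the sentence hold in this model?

True

"it" takes "an animal" as antecedent — a donkey pronoun bound across the clause boundary.
Weak reading: every vet v with some examined-animal has at least one examined-animal a such that vaccinated(v,a) ∧ tagged(v,a).
Per vet: v1:✓  v2:✓  v3:✓  v5:✓
Every vet in the restrictor has a witness.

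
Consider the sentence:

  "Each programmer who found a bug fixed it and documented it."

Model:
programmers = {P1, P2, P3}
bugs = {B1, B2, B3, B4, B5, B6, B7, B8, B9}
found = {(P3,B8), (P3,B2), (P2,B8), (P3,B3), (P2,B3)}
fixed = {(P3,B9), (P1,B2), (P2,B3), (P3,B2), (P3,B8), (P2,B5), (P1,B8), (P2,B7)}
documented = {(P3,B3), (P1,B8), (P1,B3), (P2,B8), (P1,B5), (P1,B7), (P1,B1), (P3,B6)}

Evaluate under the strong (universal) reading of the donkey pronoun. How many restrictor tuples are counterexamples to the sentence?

"it" takes "a bug" as antecedent — a donkey pronoun bound across the clause boundary.
Strong reading: for every (p,b) with found(p,b), fixed(p,b) ∧ documented(p,b).
Restrictor pairs: (P2,B3) ✗  (P2,B8) ✗  (P3,B2) ✗  (P3,B3) ✗  (P3,B8) ✗
Counterexamples (restrictor pairs failing the scope): 5.

5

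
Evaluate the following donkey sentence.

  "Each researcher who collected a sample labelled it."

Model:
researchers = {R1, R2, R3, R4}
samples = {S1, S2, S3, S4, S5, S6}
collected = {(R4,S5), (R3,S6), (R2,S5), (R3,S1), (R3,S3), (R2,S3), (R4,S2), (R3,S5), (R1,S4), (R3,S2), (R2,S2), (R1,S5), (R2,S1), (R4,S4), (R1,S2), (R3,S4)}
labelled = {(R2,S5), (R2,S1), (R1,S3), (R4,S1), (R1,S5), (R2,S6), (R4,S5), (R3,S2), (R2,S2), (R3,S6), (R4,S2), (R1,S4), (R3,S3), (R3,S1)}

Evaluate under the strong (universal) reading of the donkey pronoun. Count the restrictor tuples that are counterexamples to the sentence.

5

"it" takes "a sample" as antecedent — a donkey pronoun bound across the clause boundary.
Strong reading: for every (r,s) with collected(r,s), labelled(r,s).
Restrictor pairs: (R1,S2) ✗  (R1,S4) ✓  (R1,S5) ✓  (R2,S1) ✓  (R2,S2) ✓  (R2,S3) ✗  (R2,S5) ✓  (R3,S1) ✓  (R3,S2) ✓  (R3,S3) ✓  (R3,S4) ✗  (R3,S5) ✗  (R3,S6) ✓  (R4,S2) ✓  (R4,S4) ✗  (R4,S5) ✓
Counterexamples (restrictor pairs failing the scope): 5.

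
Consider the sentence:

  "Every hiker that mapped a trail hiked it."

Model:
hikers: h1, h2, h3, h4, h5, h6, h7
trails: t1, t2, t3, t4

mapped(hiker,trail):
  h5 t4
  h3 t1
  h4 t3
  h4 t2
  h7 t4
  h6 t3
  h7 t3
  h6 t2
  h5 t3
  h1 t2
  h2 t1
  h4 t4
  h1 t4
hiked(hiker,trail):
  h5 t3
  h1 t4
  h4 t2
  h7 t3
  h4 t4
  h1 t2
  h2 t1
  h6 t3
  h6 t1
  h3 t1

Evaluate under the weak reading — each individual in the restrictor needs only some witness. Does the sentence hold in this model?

"it" takes "a trail" as antecedent — a donkey pronoun bound across the clause boundary.
Weak reading: every hiker h with some mapped-trail has at least one mapped-trail t such that hiked(h,t).
Per hiker: h1:✓  h2:✓  h3:✓  h4:✓  h5:✓  h6:✓  h7:✓
Every hiker in the restrictor has a witness.

True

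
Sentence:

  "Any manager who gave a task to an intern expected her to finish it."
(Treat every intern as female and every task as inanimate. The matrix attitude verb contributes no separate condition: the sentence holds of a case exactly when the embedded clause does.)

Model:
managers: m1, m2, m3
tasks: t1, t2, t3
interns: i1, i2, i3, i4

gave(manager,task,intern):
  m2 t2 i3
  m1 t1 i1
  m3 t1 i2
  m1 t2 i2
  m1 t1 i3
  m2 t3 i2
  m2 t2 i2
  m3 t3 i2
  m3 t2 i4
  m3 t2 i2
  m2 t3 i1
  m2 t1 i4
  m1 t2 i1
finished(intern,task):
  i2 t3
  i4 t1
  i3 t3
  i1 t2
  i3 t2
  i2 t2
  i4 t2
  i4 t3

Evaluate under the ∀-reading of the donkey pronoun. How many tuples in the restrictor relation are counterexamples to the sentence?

4

"her" takes "an intern" as antecedent and "it" takes "a task"; both are donkey pronouns co-varying with the restrictor.
Strong reading: for every (m,t,i) with gave(m,t,i), finished(i,t).
Restrictor triples: (m1,t1,i1)→finished(i1,t1) ✗  (m1,t1,i3)→finished(i3,t1) ✗  (m1,t2,i1)→finished(i1,t2) ✓  (m1,t2,i2)→finished(i2,t2) ✓  (m2,t1,i4)→finished(i4,t1) ✓  (m2,t2,i2)→finished(i2,t2) ✓  (m2,t2,i3)→finished(i3,t2) ✓  (m2,t3,i1)→finished(i1,t3) ✗  (m2,t3,i2)→finished(i2,t3) ✓  (m3,t1,i2)→finished(i2,t1) ✗  (m3,t2,i2)→finished(i2,t2) ✓  (m3,t2,i4)→finished(i4,t2) ✓  (m3,t3,i2)→finished(i2,t3) ✓
Counterexamples (restrictor triples failing the scope): 4.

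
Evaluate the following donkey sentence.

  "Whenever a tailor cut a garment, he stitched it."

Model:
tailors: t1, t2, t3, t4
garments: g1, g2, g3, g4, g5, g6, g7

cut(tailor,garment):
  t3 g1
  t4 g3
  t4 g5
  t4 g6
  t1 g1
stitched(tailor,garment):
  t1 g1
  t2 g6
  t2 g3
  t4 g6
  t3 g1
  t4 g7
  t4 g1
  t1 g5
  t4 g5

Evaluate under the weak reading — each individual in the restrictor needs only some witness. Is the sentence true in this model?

"it" takes "a garment" as antecedent — a donkey pronoun bound across the clause boundary.
Weak reading: every tailor t with some cut-garment has at least one cut-garment g such that stitched(t,g).
Per tailor: t1:✓  t3:✓  t4:✓
Every tailor in the restrictor has a witness.

True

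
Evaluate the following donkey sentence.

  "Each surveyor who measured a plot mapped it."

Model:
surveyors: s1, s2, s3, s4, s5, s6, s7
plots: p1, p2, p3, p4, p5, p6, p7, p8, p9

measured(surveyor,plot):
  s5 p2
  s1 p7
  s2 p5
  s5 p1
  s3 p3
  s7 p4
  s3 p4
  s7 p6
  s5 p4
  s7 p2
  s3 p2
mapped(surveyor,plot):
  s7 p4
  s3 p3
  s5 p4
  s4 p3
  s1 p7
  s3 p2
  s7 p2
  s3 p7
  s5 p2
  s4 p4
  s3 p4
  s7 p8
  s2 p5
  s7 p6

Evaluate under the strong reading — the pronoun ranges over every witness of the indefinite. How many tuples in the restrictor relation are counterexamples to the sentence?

1

"it" takes "a plot" as antecedent — a donkey pronoun bound across the clause boundary.
Strong reading: for every (s,p) with measured(s,p), mapped(s,p).
Restrictor pairs: (s1,p7) ✓  (s2,p5) ✓  (s3,p2) ✓  (s3,p3) ✓  (s3,p4) ✓  (s5,p1) ✗  (s5,p2) ✓  (s5,p4) ✓  (s7,p2) ✓  (s7,p4) ✓  (s7,p6) ✓
Counterexamples (restrictor pairs failing the scope): 1.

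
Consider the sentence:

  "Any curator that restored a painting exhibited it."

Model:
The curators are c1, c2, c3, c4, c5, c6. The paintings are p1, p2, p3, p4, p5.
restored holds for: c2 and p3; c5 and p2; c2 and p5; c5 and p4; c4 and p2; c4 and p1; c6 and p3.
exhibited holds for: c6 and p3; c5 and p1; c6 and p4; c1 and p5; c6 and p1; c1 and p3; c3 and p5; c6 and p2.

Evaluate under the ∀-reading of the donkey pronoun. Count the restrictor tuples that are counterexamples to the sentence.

"it" takes "a painting" as antecedent — a donkey pronoun bound across the clause boundary.
Strong reading: for every (c,p) with restored(c,p), exhibited(c,p).
Restrictor pairs: (c2,p3) ✗  (c2,p5) ✗  (c4,p1) ✗  (c4,p2) ✗  (c5,p2) ✗  (c5,p4) ✗  (c6,p3) ✓
Counterexamples (restrictor pairs failing the scope): 6.

6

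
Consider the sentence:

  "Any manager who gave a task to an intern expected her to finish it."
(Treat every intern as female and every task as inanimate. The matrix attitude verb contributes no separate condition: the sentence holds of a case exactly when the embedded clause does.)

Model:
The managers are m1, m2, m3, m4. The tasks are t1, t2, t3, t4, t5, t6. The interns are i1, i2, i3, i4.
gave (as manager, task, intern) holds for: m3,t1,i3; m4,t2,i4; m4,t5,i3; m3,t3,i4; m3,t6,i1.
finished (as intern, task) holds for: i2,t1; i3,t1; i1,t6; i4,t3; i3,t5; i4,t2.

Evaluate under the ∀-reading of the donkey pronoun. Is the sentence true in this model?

True

"her" takes "an intern" as antecedent and "it" takes "a task"; both are donkey pronouns co-varying with the restrictor.
Strong reading: for every (m,t,i) with gave(m,t,i), finished(i,t).
Restrictor triples: (m3,t1,i3)→finished(i3,t1) ✓  (m3,t3,i4)→finished(i4,t3) ✓  (m3,t6,i1)→finished(i1,t6) ✓  (m4,t2,i4)→finished(i4,t2) ✓  (m4,t5,i3)→finished(i3,t5) ✓
Every restrictor triple satisfies the scope.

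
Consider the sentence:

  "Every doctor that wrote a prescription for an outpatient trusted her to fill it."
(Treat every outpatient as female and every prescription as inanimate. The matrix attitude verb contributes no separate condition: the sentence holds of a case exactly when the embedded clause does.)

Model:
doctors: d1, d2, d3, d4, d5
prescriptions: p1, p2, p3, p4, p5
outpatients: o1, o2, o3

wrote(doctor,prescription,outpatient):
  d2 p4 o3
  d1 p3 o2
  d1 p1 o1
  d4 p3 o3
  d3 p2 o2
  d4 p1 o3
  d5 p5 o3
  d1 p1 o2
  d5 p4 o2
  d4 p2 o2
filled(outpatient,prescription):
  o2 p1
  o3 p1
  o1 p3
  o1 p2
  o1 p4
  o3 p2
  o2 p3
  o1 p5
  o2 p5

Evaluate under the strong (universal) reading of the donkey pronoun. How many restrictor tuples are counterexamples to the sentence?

7

"her" takes "an outpatient" as antecedent and "it" takes "a prescription"; both are donkey pronouns co-varying with the restrictor.
Strong reading: for every (d,p,o) with wrote(d,p,o), filled(o,p).
Restrictor triples: (d1,p1,o1)→filled(o1,p1) ✗  (d1,p1,o2)→filled(o2,p1) ✓  (d1,p3,o2)→filled(o2,p3) ✓  (d2,p4,o3)→filled(o3,p4) ✗  (d3,p2,o2)→filled(o2,p2) ✗  (d4,p1,o3)→filled(o3,p1) ✓  (d4,p2,o2)→filled(o2,p2) ✗  (d4,p3,o3)→filled(o3,p3) ✗  (d5,p4,o2)→filled(o2,p4) ✗  (d5,p5,o3)→filled(o3,p5) ✗
Counterexamples (restrictor triples failing the scope): 7.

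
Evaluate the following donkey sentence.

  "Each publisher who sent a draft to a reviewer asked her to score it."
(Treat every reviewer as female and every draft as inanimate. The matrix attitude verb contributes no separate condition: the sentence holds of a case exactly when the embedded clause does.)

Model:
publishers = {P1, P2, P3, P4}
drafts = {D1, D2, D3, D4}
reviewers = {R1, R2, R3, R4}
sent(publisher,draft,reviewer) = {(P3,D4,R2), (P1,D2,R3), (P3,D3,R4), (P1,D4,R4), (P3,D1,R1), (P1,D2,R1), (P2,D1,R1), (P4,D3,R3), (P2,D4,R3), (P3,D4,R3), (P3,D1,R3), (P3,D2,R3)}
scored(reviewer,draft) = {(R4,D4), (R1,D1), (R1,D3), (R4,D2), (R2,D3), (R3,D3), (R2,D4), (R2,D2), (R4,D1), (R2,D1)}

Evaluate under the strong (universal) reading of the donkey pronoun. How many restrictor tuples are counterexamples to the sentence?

7

"her" takes "a reviewer" as antecedent and "it" takes "a draft"; both are donkey pronouns co-varying with the restrictor.
Strong reading: for every (p,d,r) with sent(p,d,r), scored(r,d).
Restrictor triples: (P1,D2,R1)→scored(R1,D2) ✗  (P1,D2,R3)→scored(R3,D2) ✗  (P1,D4,R4)→scored(R4,D4) ✓  (P2,D1,R1)→scored(R1,D1) ✓  (P2,D4,R3)→scored(R3,D4) ✗  (P3,D1,R1)→scored(R1,D1) ✓  (P3,D1,R3)→scored(R3,D1) ✗  (P3,D2,R3)→scored(R3,D2) ✗  (P3,D3,R4)→scored(R4,D3) ✗  (P3,D4,R2)→scored(R2,D4) ✓  (P3,D4,R3)→scored(R3,D4) ✗  (P4,D3,R3)→scored(R3,D3) ✓
Counterexamples (restrictor triples failing the scope): 7.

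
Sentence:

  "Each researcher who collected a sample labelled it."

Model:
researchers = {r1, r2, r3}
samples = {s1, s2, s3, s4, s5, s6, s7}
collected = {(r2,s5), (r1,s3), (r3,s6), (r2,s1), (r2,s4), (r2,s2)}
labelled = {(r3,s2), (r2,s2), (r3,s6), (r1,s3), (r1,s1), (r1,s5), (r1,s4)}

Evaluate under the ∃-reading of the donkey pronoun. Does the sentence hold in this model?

"it" takes "a sample" as antecedent — a donkey pronoun bound across the clause boundary.
Weak reading: every researcher r with some collected-sample has at least one collected-sample s such that labelled(r,s).
Per researcher: r1:✓  r2:✓  r3:✓
Every researcher in the restrictor has a witness.

True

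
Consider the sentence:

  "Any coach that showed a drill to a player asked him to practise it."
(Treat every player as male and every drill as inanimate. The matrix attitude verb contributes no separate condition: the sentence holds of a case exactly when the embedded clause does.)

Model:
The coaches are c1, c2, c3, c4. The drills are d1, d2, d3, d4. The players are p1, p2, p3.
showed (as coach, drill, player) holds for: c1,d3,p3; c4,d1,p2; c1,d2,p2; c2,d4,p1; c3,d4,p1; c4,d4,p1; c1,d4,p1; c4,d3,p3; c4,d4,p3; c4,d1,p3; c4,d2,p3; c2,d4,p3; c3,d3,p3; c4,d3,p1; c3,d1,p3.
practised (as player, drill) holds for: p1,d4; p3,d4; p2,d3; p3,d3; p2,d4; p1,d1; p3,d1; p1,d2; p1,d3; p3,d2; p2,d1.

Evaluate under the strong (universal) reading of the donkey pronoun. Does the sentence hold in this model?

"him" takes "a player" as antecedent and "it" takes "a drill"; both are donkey pronouns co-varying with the restrictor.
Strong reading: for every (c,d,p) with showed(c,d,p), practised(p,d).
Restrictor triples: (c1,d2,p2)→practised(p2,d2) ✗  (c1,d3,p3)→practised(p3,d3) ✓  (c1,d4,p1)→practised(p1,d4) ✓  (c2,d4,p1)→practised(p1,d4) ✓  (c2,d4,p3)→practised(p3,d4) ✓  (c3,d1,p3)→practised(p3,d1) ✓  (c3,d3,p3)→practised(p3,d3) ✓  (c3,d4,p1)→practised(p1,d4) ✓  (c4,d1,p2)→practised(p2,d1) ✓  (c4,d1,p3)→practised(p3,d1) ✓  (c4,d2,p3)→practised(p3,d2) ✓  (c4,d3,p1)→practised(p1,d3) ✓  (c4,d3,p3)→practised(p3,d3) ✓  (c4,d4,p1)→practised(p1,d4) ✓  (c4,d4,p3)→practised(p3,d4) ✓
Counterexample: (c1,d2,p2) — practised(p2,d2) does not hold.

False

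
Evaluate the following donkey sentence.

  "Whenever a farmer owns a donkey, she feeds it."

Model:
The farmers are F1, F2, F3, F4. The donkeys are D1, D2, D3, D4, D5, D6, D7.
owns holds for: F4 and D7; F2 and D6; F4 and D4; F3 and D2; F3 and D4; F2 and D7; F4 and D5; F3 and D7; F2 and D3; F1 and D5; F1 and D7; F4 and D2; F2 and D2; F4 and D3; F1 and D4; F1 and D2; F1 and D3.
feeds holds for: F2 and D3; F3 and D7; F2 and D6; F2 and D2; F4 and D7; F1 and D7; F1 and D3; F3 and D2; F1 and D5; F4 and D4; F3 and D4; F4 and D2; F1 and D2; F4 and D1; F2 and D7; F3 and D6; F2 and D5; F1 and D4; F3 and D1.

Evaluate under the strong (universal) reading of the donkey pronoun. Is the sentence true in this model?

"it" takes "a donkey" as antecedent — a donkey pronoun bound across the clause boundary.
Strong reading: for every (f,d) with owns(f,d), feeds(f,d).
Restrictor pairs: (F1,D2) ✓  (F1,D3) ✓  (F1,D4) ✓  (F1,D5) ✓  (F1,D7) ✓  (F2,D2) ✓  (F2,D3) ✓  (F2,D6) ✓  (F2,D7) ✓  (F3,D2) ✓  (F3,D4) ✓  (F3,D7) ✓  (F4,D2) ✓  (F4,D3) ✗  (F4,D4) ✓  (F4,D5) ✗  (F4,D7) ✓
Counterexample: (F4,D3) is in owns but fails the scope.

False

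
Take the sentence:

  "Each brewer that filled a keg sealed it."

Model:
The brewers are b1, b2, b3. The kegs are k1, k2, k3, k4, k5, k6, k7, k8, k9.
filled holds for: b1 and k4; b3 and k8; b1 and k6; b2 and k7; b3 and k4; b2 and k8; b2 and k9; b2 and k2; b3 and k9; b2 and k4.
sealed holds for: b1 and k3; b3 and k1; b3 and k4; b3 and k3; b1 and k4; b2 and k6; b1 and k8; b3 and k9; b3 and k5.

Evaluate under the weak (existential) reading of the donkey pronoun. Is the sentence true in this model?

"it" takes "a keg" as antecedent — a donkey pronoun bound across the clause boundary.
Weak reading: every brewer b with some filled-keg has at least one filled-keg k such that sealed(b,k).
Per brewer: b1:✓  b2:✗  b3:✓
b2 has no witness among its filled-kegs.

False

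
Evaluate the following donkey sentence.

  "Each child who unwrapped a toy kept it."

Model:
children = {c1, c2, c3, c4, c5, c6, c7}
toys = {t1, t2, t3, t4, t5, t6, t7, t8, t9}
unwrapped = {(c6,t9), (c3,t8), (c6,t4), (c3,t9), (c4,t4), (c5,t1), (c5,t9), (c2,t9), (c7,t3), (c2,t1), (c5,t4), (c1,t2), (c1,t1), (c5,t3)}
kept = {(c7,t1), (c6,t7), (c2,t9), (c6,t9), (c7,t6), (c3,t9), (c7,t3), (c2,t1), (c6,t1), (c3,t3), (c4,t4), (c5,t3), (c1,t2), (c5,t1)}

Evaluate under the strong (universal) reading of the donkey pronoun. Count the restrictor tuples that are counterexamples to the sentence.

"it" takes "a toy" as antecedent — a donkey pronoun bound across the clause boundary.
Strong reading: for every (c,t) with unwrapped(c,t), kept(c,t).
Restrictor pairs: (c1,t1) ✗  (c1,t2) ✓  (c2,t1) ✓  (c2,t9) ✓  (c3,t8) ✗  (c3,t9) ✓  (c4,t4) ✓  (c5,t1) ✓  (c5,t3) ✓  (c5,t4) ✗  (c5,t9) ✗  (c6,t4) ✗  (c6,t9) ✓  (c7,t3) ✓
Counterexamples (restrictor pairs failing the scope): 5.

5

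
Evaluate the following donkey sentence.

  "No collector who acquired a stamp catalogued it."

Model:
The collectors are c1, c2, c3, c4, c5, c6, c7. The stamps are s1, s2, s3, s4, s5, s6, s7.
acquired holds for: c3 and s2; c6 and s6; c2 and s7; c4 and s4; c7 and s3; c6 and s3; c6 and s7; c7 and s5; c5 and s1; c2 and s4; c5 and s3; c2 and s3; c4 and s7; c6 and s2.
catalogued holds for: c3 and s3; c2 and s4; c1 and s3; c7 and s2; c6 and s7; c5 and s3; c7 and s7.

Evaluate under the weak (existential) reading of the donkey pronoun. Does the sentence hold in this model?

"it" takes "a stamp" as antecedent — a donkey pronoun bound across the clause boundary.
Truth condition: for no (c,s) with acquired(c,s) does catalogued(c,s) hold.
Restrictor pairs — does the scope hold? (c2,s3):fails  (c2,s4):holds  (c2,s7):fails  (c3,s2):fails  (c4,s4):fails  (c4,s7):fails  (c5,s1):fails  (c5,s3):holds  (c6,s2):fails  (c6,s3):fails  (c6,s6):fails  (c6,s7):holds  (c7,s3):fails  (c7,s5):fails
Scope holds for 3 pair(s), so the sentence is false.

False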